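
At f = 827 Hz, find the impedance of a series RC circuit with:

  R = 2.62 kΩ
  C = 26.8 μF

Step 1 — Angular frequency: ω = 2π·f = 2π·827 = 5196 rad/s.
Step 2 — Component impedances:
  R: Z = R = 2620 Ω
  C: Z = 1/(jωC) = -j/(ω·C) = 0 - j7.181 Ω
Step 3 — Series combination: Z_total = R + C = 2620 - j7.181 Ω = 2620∠-0.2° Ω.

Z = 2620 - j7.181 Ω = 2620∠-0.2° Ω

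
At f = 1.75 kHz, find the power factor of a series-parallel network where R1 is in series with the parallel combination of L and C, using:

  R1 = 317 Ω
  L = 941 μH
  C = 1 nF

Step 1 — Angular frequency: ω = 2π·f = 2π·1750 = 1.1e+04 rad/s.
Step 2 — Component impedances:
  R1: Z = R = 317 Ω
  L: Z = jωL = j·1.1e+04·0.000941 = 0 + j10.35 Ω
  C: Z = 1/(jωC) = -j/(ω·C) = 0 - j9.095e+04 Ω
Step 3 — Parallel branch: L || C = 1/(1/L + 1/C) = 0 + j10.35 Ω.
Step 4 — Series with R1: Z_total = R1 + (L || C) = 317 + j10.35 Ω = 317.2∠1.9° Ω.
Step 5 — Power factor: PF = cos(φ) = Re(Z)/|Z| = 317/317.17 = 0.9995.
Step 6 — Type: Im(Z) = 10.35 ⇒ lagging (phase φ = 1.9°).

PF = 0.9995 (lagging, φ = 1.9°)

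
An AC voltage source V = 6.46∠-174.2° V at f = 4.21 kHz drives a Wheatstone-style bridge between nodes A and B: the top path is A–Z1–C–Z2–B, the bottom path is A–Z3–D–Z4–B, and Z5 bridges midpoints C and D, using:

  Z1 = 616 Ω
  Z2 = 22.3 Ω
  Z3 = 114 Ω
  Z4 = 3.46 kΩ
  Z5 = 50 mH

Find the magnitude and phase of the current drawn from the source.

Step 1 — Angular frequency: ω = 2π·f = 2π·4210 = 2.645e+04 rad/s.
Step 2 — Component impedances:
  Z1: Z = R = 616 Ω
  Z2: Z = R = 22.3 Ω
  Z3: Z = R = 114 Ω
  Z4: Z = R = 3460 Ω
  Z5: Z = jωL = j·2.645e+04·0.05 = 0 + j1323 Ω
Step 3 — Bridge requires nodal analysis (the Z5 bridge couples midpoints C and D, so the two paths cannot be reduced to a simple series/parallel combination). Setting node B to ground and injecting 1 A at node A, the 3-node admittance system at A, C, D solves to V_A = Z_AB = 468.6 + j159.8 Ω = 495.2∠18.8° Ω.
Step 4 — Source phasor: V = 6.46∠-174.2° V = -6.427 - j0.6528 V.
Step 5 — Ohm's law: I = V / Z_total = (-6.427 - j0.6528) / (468.6 + j159.8) = -0.01271 + j0.002942 A.
Step 6 — Convert to polar: |I| = 0.01305 A, ∠I = 167.0°.

I = 0.01305∠167.0° A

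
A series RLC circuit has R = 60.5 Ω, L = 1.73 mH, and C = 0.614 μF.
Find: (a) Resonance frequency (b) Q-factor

Step 1 — Resonance condition Im(Z)=0 gives ω₀ = 1/√(LC).
Step 2 — ω₀ = 1/√(0.00173·6.14e-07) = 3.068e+04 rad/s.
Step 3 — f₀ = ω₀/(2π) = 4883 Hz.
Step 4 — Series Q: Q = ω₀L/R = 3.068e+04·0.00173/60.5 = 0.8774.

(a) f₀ = 4883 Hz  (b) Q = 0.8774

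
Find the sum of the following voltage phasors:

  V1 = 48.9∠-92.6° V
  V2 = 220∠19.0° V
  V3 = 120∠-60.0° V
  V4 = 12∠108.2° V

Step 1 — Convert each phasor to rectangular form:
  V1 = 48.9·(cos(-92.6°) + j·sin(-92.6°)) = -2.218 - j48.85 V
  V2 = 220·(cos(19.0°) + j·sin(19.0°)) = 208 + j71.62 V
  V3 = 120·(cos(-60.0°) + j·sin(-60.0°)) = 60 - j103.9 V
  V4 = 12·(cos(108.2°) + j·sin(108.2°)) = -3.748 + j11.4 V
Step 2 — Sum components: V_total = 262 - j69.75 V.
Step 3 — Convert to polar: |V_total| = 271.2 V, ∠V_total = -14.9°.

V_total = 271.2∠-14.9° V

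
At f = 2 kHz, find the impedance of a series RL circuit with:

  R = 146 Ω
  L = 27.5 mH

Step 1 — Angular frequency: ω = 2π·f = 2π·2000 = 1.257e+04 rad/s.
Step 2 — Component impedances:
  R: Z = R = 146 Ω
  L: Z = jωL = j·1.257e+04·0.0275 = 0 + j345.6 Ω
Step 3 — Series combination: Z_total = R + L = 146 + j345.6 Ω = 375.2∠67.1° Ω.

Z = 146 + j345.6 Ω = 375.2∠67.1° Ω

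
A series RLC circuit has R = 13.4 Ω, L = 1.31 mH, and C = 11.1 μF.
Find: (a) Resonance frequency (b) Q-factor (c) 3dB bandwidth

Step 1 — Resonance condition Im(Z)=0 gives ω₀ = 1/√(LC).
Step 2 — ω₀ = 1/√(0.00131·1.11e-05) = 8293 rad/s.
Step 3 — f₀ = ω₀/(2π) = 1320 Hz.
Step 4 — Series Q: Q = ω₀L/R = 8293·0.00131/13.4 = 0.8107.
Step 5 — 3dB bandwidth: Δω = ω₀/Q = 1.023e+04 rad/s; BW = Δω/(2π) = 1628 Hz.

(a) f₀ = 1320 Hz  (b) Q = 0.8107  (c) BW = 1628 Hz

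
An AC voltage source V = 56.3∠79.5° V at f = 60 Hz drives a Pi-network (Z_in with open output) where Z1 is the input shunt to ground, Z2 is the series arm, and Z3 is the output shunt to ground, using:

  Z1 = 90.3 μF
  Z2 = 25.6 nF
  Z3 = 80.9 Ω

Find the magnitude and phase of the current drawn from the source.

Step 1 — Angular frequency: ω = 2π·f = 2π·60 = 377 rad/s.
Step 2 — Component impedances:
  Z1: Z = 1/(jωC) = -j/(ω·C) = 0 - j29.38 Ω
  Z2: Z = 1/(jωC) = -j/(ω·C) = 0 - j1.036e+05 Ω
  Z3: Z = R = 80.9 Ω
Step 3 — With open output, the series arm Z2 and the output shunt Z3 appear in series to ground: Z2 + Z3 = 80.9 - j1.036e+05 Ω.
Step 4 — Parallel with input shunt Z1: Z_in = Z1 || (Z2 + Z3) = 6.498e-06 - j29.37 Ω = 29.37∠-90.0° Ω.
Step 5 — Source phasor: V = 56.3∠79.5° V = 10.26 + j55.36 V.
Step 6 — Ohm's law: I = V / Z_total = (10.26 + j55.36) / (6.498e-06 - j29.37) = -1.885 + j0.3494 A.
Step 7 — Convert to polar: |I| = 1.917 A, ∠I = 169.5°.

I = 1.917∠169.5° A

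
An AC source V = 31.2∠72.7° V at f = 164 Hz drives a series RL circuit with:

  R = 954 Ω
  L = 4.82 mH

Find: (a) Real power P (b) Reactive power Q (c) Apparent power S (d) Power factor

Step 1 — Angular frequency: ω = 2π·f = 2π·164 = 1030 rad/s.
Step 2 — Component impedances:
  R: Z = R = 954 Ω
  L: Z = jωL = j·1030·0.00482 = 0 + j4.967 Ω
Step 3 — Series combination: Z_total = R + L = 954 + j4.967 Ω = 954∠0.3° Ω.
Step 4 — Source phasor: V = 31.2∠72.7° V = 9.278 + j29.79 V.
Step 5 — Current: I = V / Z = 0.009888 + j0.03117 A = 0.0327∠72.4° A.
Step 6 — Complex power: S = V·I* = 1.02 + j0.005312 VA.
Step 7 — Real power: P = Re(S) = 1.02 W.
Step 8 — Reactive power: Q = Im(S) = 0.005312 VAR.
Step 9 — Apparent power: |S| = 1.02 VA.
Step 10 — Power factor: PF = P/|S| = 1 (lagging).

(a) P = 1.02 W  (b) Q = 0.005312 VAR  (c) S = 1.02 VA  (d) PF = 1 (lagging)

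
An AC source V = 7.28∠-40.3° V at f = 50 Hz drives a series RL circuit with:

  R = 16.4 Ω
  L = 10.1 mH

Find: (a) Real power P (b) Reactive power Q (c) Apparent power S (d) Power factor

Step 1 — Angular frequency: ω = 2π·f = 2π·50 = 314.2 rad/s.
Step 2 — Component impedances:
  R: Z = R = 16.4 Ω
  L: Z = jωL = j·314.2·0.0101 = 0 + j3.173 Ω
Step 3 — Series combination: Z_total = R + L = 16.4 + j3.173 Ω = 16.7∠11.0° Ω.
Step 4 — Source phasor: V = 7.28∠-40.3° V = 5.552 - j4.709 V.
Step 5 — Current: I = V / Z = 0.2728 - j0.3399 A = 0.4358∠-51.3° A.
Step 6 — Complex power: S = V·I* = 3.115 + j0.6027 VA.
Step 7 — Real power: P = Re(S) = 3.115 W.
Step 8 — Reactive power: Q = Im(S) = 0.6027 VAR.
Step 9 — Apparent power: |S| = 3.173 VA.
Step 10 — Power factor: PF = P/|S| = 0.9818 (lagging).

(a) P = 3.115 W  (b) Q = 0.6027 VAR  (c) S = 3.173 VA  (d) PF = 0.9818 (lagging)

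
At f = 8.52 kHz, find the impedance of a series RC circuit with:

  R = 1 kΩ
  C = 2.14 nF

Step 1 — Angular frequency: ω = 2π·f = 2π·8520 = 5.353e+04 rad/s.
Step 2 — Component impedances:
  R: Z = R = 1000 Ω
  C: Z = 1/(jωC) = -j/(ω·C) = 0 - j8729 Ω
Step 3 — Series combination: Z_total = R + C = 1000 - j8729 Ω = 8786∠-83.5° Ω.

Z = 1000 - j8729 Ω = 8786∠-83.5° Ω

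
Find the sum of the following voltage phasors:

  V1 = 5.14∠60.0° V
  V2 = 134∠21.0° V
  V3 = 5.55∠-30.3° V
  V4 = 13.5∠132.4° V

Step 1 — Convert each phasor to rectangular form:
  V1 = 5.14·(cos(60.0°) + j·sin(60.0°)) = 2.57 + j4.451 V
  V2 = 134·(cos(21.0°) + j·sin(21.0°)) = 125.1 + j48.02 V
  V3 = 5.55·(cos(-30.3°) + j·sin(-30.3°)) = 4.792 - j2.8 V
  V4 = 13.5·(cos(132.4°) + j·sin(132.4°)) = -9.103 + j9.969 V
Step 2 — Sum components: V_total = 123.4 + j59.64 V.
Step 3 — Convert to polar: |V_total| = 137 V, ∠V_total = 25.8°.

V_total = 137∠25.8° V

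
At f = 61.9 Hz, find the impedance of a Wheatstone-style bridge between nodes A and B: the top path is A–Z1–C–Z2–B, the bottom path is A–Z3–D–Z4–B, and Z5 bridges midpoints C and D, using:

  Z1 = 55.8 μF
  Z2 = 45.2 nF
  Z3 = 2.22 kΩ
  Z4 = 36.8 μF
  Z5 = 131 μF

Step 1 — Angular frequency: ω = 2π·f = 2π·61.9 = 388.9 rad/s.
Step 2 — Component impedances:
  Z1: Z = 1/(jωC) = -j/(ω·C) = 0 - j46.08 Ω
  Z2: Z = 1/(jωC) = -j/(ω·C) = 0 - j5.688e+04 Ω
  Z3: Z = R = 2220 Ω
  Z4: Z = 1/(jωC) = -j/(ω·C) = 0 - j69.87 Ω
  Z5: Z = 1/(jωC) = -j/(ω·C) = 0 - j19.63 Ω
Step 3 — Bridge requires nodal analysis (the Z5 bridge couples midpoints C and D, so the two paths cannot be reduced to a simple series/parallel combination). Setting node B to ground and injecting 1 A at node A, the 3-node admittance system at A, C, D solves to V_A = Z_AB = 1.941 - j135.4 Ω = 135.4∠-89.2° Ω.

Z = 1.941 - j135.4 Ω = 135.4∠-89.2° Ω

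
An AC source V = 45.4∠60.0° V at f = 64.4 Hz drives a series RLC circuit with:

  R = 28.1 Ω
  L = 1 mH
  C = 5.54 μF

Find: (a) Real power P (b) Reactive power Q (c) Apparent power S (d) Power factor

Step 1 — Angular frequency: ω = 2π·f = 2π·64.4 = 404.6 rad/s.
Step 2 — Component impedances:
  R: Z = R = 28.1 Ω
  L: Z = jωL = j·404.6·0.001 = 0 + j0.4046 Ω
  C: Z = 1/(jωC) = -j/(ω·C) = 0 - j446.1 Ω
Step 3 — Series combination: Z_total = R + L + C = 28.1 - j445.7 Ω = 446.6∠-86.4° Ω.
Step 4 — Source phasor: V = 45.4∠60.0° V = 22.7 + j39.32 V.
Step 5 — Current: I = V / Z = -0.08467 + j0.05627 A = 0.1017∠146.4° A.
Step 6 — Complex power: S = V·I* = 0.2904 - j4.606 VA.
Step 7 — Real power: P = Re(S) = 0.2904 W.
Step 8 — Reactive power: Q = Im(S) = -4.606 VAR.
Step 9 — Apparent power: |S| = 4.616 VA.
Step 10 — Power factor: PF = P/|S| = 0.06292 (leading).

(a) P = 0.2904 W  (b) Q = -4.606 VAR  (c) S = 4.616 VA  (d) PF = 0.06292 (leading)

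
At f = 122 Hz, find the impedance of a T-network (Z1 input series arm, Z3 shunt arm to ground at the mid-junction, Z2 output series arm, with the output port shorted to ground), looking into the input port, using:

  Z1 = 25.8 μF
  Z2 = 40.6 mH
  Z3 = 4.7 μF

Step 1 — Angular frequency: ω = 2π·f = 2π·122 = 766.5 rad/s.
Step 2 — Component impedances:
  Z1: Z = 1/(jωC) = -j/(ω·C) = 0 - j50.56 Ω
  Z2: Z = jωL = j·766.5·0.0406 = 0 + j31.12 Ω
  Z3: Z = 1/(jωC) = -j/(ω·C) = 0 - j277.6 Ω
Step 3 — With the output port shorted to ground, the output series arm Z2 runs from the junction to ground; the shunt arm Z3 also runs from the junction to ground. They appear in parallel: Z3 || Z2 = 0 + j35.05 Ω.
Step 4 — Series with input arm Z1: Z_in = Z1 + (Z3 || Z2) = 0 - j15.51 Ω = 15.51∠-90.0° Ω.

Z = 0 - j15.51 Ω = 15.51∠-90.0° Ω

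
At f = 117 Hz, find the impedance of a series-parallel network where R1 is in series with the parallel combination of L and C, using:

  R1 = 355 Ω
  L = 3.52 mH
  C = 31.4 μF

Step 1 — Angular frequency: ω = 2π·f = 2π·117 = 735.1 rad/s.
Step 2 — Component impedances:
  R1: Z = R = 355 Ω
  L: Z = jωL = j·735.1·0.00352 = 0 + j2.588 Ω
  C: Z = 1/(jωC) = -j/(ω·C) = 0 - j43.32 Ω
Step 3 — Parallel branch: L || C = 1/(1/L + 1/C) = 0 + j2.752 Ω.
Step 4 — Series with R1: Z_total = R1 + (L || C) = 355 + j2.752 Ω = 355∠0.4° Ω.

Z = 355 + j2.752 Ω = 355∠0.4° Ω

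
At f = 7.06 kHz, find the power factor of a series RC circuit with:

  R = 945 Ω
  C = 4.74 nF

Step 1 — Angular frequency: ω = 2π·f = 2π·7060 = 4.436e+04 rad/s.
Step 2 — Component impedances:
  R: Z = R = 945 Ω
  C: Z = 1/(jωC) = -j/(ω·C) = 0 - j4756 Ω
Step 3 — Series combination: Z_total = R + C = 945 - j4756 Ω = 4849∠-78.8° Ω.
Step 4 — Power factor: PF = cos(φ) = Re(Z)/|Z| = 945/4849 = 0.1949.
Step 5 — Type: Im(Z) = -4756 ⇒ leading (phase φ = -78.8°).

PF = 0.1949 (leading, φ = -78.8°)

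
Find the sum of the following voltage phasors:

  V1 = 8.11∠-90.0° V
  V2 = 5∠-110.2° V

Step 1 — Convert each phasor to rectangular form:
  V1 = 8.11·(cos(-90.0°) + j·sin(-90.0°)) = 0 - j8.11 V
  V2 = 5·(cos(-110.2°) + j·sin(-110.2°)) = -1.726 - j4.692 V
Step 2 — Sum components: V_total = -1.726 - j12.8 V.
Step 3 — Convert to polar: |V_total| = 12.92 V, ∠V_total = -97.7°.

V_total = 12.92∠-97.7° V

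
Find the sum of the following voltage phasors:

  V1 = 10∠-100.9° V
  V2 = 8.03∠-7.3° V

Step 1 — Convert each phasor to rectangular form:
  V1 = 10·(cos(-100.9°) + j·sin(-100.9°)) = -1.891 - j9.82 V
  V2 = 8.03·(cos(-7.3°) + j·sin(-7.3°)) = 7.965 - j1.02 V
Step 2 — Sum components: V_total = 6.074 - j10.84 V.
Step 3 — Convert to polar: |V_total| = 12.43 V, ∠V_total = -60.7°.

V_total = 12.43∠-60.7° V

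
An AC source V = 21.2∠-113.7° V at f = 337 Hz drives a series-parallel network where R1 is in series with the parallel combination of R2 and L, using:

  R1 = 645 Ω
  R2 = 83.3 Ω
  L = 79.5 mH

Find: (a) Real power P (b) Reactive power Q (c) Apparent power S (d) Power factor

Step 1 — Angular frequency: ω = 2π·f = 2π·337 = 2117 rad/s.
Step 2 — Component impedances:
  R1: Z = R = 645 Ω
  R2: Z = R = 83.3 Ω
  L: Z = jωL = j·2117·0.0795 = 0 + j168.3 Ω
Step 3 — Parallel branch: R2 || L = 1/(1/R2 + 1/L) = 66.91 + j33.11 Ω.
Step 4 — Series with R1: Z_total = R1 + (R2 || L) = 711.9 + j33.11 Ω = 712.7∠2.7° Ω.
Step 5 — Source phasor: V = 21.2∠-113.7° V = -8.521 - j19.41 V.
Step 6 — Current: I = V / Z = -0.01321 - j0.02665 A = 0.02975∠-116.4° A.
Step 7 — Complex power: S = V·I* = 0.6299 + j0.0293 VA.
Step 8 — Real power: P = Re(S) = 0.6299 W.
Step 9 — Reactive power: Q = Im(S) = 0.0293 VAR.
Step 10 — Apparent power: |S| = 0.6306 VA.
Step 11 — Power factor: PF = P/|S| = 0.9989 (lagging).

(a) P = 0.6299 W  (b) Q = 0.0293 VAR  (c) S = 0.6306 VA  (d) PF = 0.9989 (lagging)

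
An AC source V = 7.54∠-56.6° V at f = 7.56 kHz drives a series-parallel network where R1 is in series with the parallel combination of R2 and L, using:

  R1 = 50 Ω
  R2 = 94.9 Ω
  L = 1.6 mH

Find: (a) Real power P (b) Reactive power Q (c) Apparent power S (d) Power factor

Step 1 — Angular frequency: ω = 2π·f = 2π·7560 = 4.75e+04 rad/s.
Step 2 — Component impedances:
  R1: Z = R = 50 Ω
  R2: Z = R = 94.9 Ω
  L: Z = jωL = j·4.75e+04·0.0016 = 0 + j76 Ω
Step 3 — Parallel branch: R2 || L = 1/(1/R2 + 1/L) = 37.08 + j46.3 Ω.
Step 4 — Series with R1: Z_total = R1 + (R2 || L) = 87.08 + j46.3 Ω = 98.63∠28.0° Ω.
Step 5 — Source phasor: V = 7.54∠-56.6° V = 4.151 - j6.295 V.
Step 6 — Current: I = V / Z = 0.007194 - j0.07611 A = 0.07645∠-84.6° A.
Step 7 — Complex power: S = V·I* = 0.509 + j0.2706 VA.
Step 8 — Real power: P = Re(S) = 0.509 W.
Step 9 — Reactive power: Q = Im(S) = 0.2706 VAR.
Step 10 — Apparent power: |S| = 0.5764 VA.
Step 11 — Power factor: PF = P/|S| = 0.8829 (lagging).

(a) P = 0.509 W  (b) Q = 0.2706 VAR  (c) S = 0.5764 VA  (d) PF = 0.8829 (lagging)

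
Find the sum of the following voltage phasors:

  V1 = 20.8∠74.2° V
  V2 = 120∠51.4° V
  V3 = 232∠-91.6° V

Step 1 — Convert each phasor to rectangular form:
  V1 = 20.8·(cos(74.2°) + j·sin(74.2°)) = 5.663 + j20.01 V
  V2 = 120·(cos(51.4°) + j·sin(51.4°)) = 74.87 + j93.78 V
  V3 = 232·(cos(-91.6°) + j·sin(-91.6°)) = -6.478 - j231.9 V
Step 2 — Sum components: V_total = 74.05 - j118.1 V.
Step 3 — Convert to polar: |V_total| = 139.4 V, ∠V_total = -57.9°.

V_total = 139.4∠-57.9° V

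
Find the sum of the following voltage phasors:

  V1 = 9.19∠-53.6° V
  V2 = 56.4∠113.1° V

Step 1 — Convert each phasor to rectangular form:
  V1 = 9.19·(cos(-53.6°) + j·sin(-53.6°)) = 5.454 - j7.397 V
  V2 = 56.4·(cos(113.1°) + j·sin(113.1°)) = -22.13 + j51.88 V
Step 2 — Sum components: V_total = -16.67 + j44.48 V.
Step 3 — Convert to polar: |V_total| = 47.5 V, ∠V_total = 110.5°.

V_total = 47.5∠110.5° V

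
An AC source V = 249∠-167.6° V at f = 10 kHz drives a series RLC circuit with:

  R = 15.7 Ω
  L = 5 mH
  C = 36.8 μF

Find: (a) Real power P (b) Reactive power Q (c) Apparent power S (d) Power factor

Step 1 — Angular frequency: ω = 2π·f = 2π·1e+04 = 6.283e+04 rad/s.
Step 2 — Component impedances:
  R: Z = R = 15.7 Ω
  L: Z = jωL = j·6.283e+04·0.005 = 0 + j314.2 Ω
  C: Z = 1/(jωC) = -j/(ω·C) = 0 - j0.4325 Ω
Step 3 — Series combination: Z_total = R + L + C = 15.7 + j313.7 Ω = 314.1∠87.1° Ω.
Step 4 — Source phasor: V = 249∠-167.6° V = -243.2 - j53.47 V.
Step 5 — Current: I = V / Z = -0.2087 + j0.7647 A = 0.7927∠105.3° A.
Step 6 — Complex power: S = V·I* = 9.865 + j197.1 VA.
Step 7 — Real power: P = Re(S) = 9.865 W.
Step 8 — Reactive power: Q = Im(S) = 197.1 VAR.
Step 9 — Apparent power: |S| = 197.4 VA.
Step 10 — Power factor: PF = P/|S| = 0.04998 (lagging).

(a) P = 9.865 W  (b) Q = 197.1 VAR  (c) S = 197.4 VA  (d) PF = 0.04998 (lagging)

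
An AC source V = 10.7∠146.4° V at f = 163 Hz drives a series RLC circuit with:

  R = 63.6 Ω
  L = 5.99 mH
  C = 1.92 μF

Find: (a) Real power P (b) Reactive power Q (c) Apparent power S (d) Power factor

Step 1 — Angular frequency: ω = 2π·f = 2π·163 = 1024 rad/s.
Step 2 — Component impedances:
  R: Z = R = 63.6 Ω
  L: Z = jωL = j·1024·0.00599 = 0 + j6.135 Ω
  C: Z = 1/(jωC) = -j/(ω·C) = 0 - j508.5 Ω
Step 3 — Series combination: Z_total = R + L + C = 63.6 - j502.4 Ω = 506.4∠-82.8° Ω.
Step 4 — Source phasor: V = 10.7∠146.4° V = -8.912 + j5.921 V.
Step 5 — Current: I = V / Z = -0.01381 - j0.01599 A = 0.02113∠-130.8° A.
Step 6 — Complex power: S = V·I* = 0.02839 - j0.2243 VA.
Step 7 — Real power: P = Re(S) = 0.02839 W.
Step 8 — Reactive power: Q = Im(S) = -0.2243 VAR.
Step 9 — Apparent power: |S| = 0.2261 VA.
Step 10 — Power factor: PF = P/|S| = 0.1256 (leading).

(a) P = 0.02839 W  (b) Q = -0.2243 VAR  (c) S = 0.2261 VA  (d) PF = 0.1256 (leading)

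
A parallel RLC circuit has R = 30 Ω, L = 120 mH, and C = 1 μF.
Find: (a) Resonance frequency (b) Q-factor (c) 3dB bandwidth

Step 1 — Resonance: ω₀ = 1/√(LC) = 1/√(0.12·1e-06) = 2887 rad/s.
Step 2 — f₀ = ω₀/(2π) = 459.4 Hz.
Step 3 — Parallel Q: Q = R/(ω₀L) = 30/(2887·0.12) = 0.0866.
Step 4 — Bandwidth: Δω = ω₀/Q = 3.333e+04 rad/s; BW = Δω/(2π) = 5305 Hz.

(a) f₀ = 459.4 Hz  (b) Q = 0.0866  (c) BW = 5305 Hz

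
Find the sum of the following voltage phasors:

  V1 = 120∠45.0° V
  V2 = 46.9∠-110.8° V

Step 1 — Convert each phasor to rectangular form:
  V1 = 120·(cos(45.0°) + j·sin(45.0°)) = 84.85 + j84.85 V
  V2 = 46.9·(cos(-110.8°) + j·sin(-110.8°)) = -16.65 - j43.84 V
Step 2 — Sum components: V_total = 68.2 + j41.01 V.
Step 3 — Convert to polar: |V_total| = 79.58 V, ∠V_total = 31.0°.

V_total = 79.58∠31.0° V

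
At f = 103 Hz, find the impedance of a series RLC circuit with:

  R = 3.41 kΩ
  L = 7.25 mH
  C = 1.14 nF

Step 1 — Angular frequency: ω = 2π·f = 2π·103 = 647.2 rad/s.
Step 2 — Component impedances:
  R: Z = R = 3410 Ω
  L: Z = jωL = j·647.2·0.00725 = 0 + j4.692 Ω
  C: Z = 1/(jωC) = -j/(ω·C) = 0 - j1.355e+06 Ω
Step 3 — Series combination: Z_total = R + L + C = 3410 - j1.355e+06 Ω = 1.355e+06∠-89.9° Ω.

Z = 3410 - j1.355e+06 Ω = 1.355e+06∠-89.9° Ω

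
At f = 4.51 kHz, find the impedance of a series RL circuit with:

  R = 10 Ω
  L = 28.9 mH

Step 1 — Angular frequency: ω = 2π·f = 2π·4510 = 2.834e+04 rad/s.
Step 2 — Component impedances:
  R: Z = R = 10 Ω
  L: Z = jωL = j·2.834e+04·0.0289 = 0 + j818.9 Ω
Step 3 — Series combination: Z_total = R + L = 10 + j818.9 Ω = 819∠89.3° Ω.

Z = 10 + j818.9 Ω = 819∠89.3° Ω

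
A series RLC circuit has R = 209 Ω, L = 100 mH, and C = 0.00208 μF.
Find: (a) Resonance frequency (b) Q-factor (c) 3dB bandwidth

Step 1 — Resonance: ω₀ = 1/√(LC) = 1/√(0.1·2.08e-09) = 6.934e+04 rad/s.
Step 2 — f₀ = ω₀/(2π) = 1.104e+04 Hz.
Step 3 — Series Q: Q = ω₀L/R = 6.934e+04·0.1/209 = 33.18.
Step 4 — Bandwidth: Δω = ω₀/Q = 2090 rad/s; BW = Δω/(2π) = 332.6 Hz.

(a) f₀ = 1.104e+04 Hz  (b) Q = 33.18  (c) BW = 332.6 Hz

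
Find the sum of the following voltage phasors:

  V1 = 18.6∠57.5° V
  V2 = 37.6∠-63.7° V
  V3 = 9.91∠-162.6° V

Step 1 — Convert each phasor to rectangular form:
  V1 = 18.6·(cos(57.5°) + j·sin(57.5°)) = 9.994 + j15.69 V
  V2 = 37.6·(cos(-63.7°) + j·sin(-63.7°)) = 16.66 - j33.71 V
  V3 = 9.91·(cos(-162.6°) + j·sin(-162.6°)) = -9.457 - j2.963 V
Step 2 — Sum components: V_total = 17.2 - j20.98 V.
Step 3 — Convert to polar: |V_total| = 27.13 V, ∠V_total = -50.7°.

V_total = 27.13∠-50.7° V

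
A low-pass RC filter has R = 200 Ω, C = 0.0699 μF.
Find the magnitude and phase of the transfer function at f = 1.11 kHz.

Step 1 — Angular frequency: ω = 2π·1110 = 6974 rad/s.
Step 2 — Transfer function: H(jω) = 1/(1 + jωRC).
Step 3 — Denominator: 1 + jωRC = 1 + j·6974·200·6.99e-08 = 1 + j0.0975.
Step 4 — H = 0.9906 - j0.09658.
Step 5 — Magnitude: |H| = 0.9953 (-0.0 dB); phase: φ = -5.6°.

|H| = 0.9953 (-0.0 dB), φ = -5.6°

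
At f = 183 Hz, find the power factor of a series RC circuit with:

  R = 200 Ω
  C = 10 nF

Step 1 — Angular frequency: ω = 2π·f = 2π·183 = 1150 rad/s.
Step 2 — Component impedances:
  R: Z = R = 200 Ω
  C: Z = 1/(jωC) = -j/(ω·C) = 0 - j8.697e+04 Ω
Step 3 — Series combination: Z_total = R + C = 200 - j8.697e+04 Ω = 8.697e+04∠-89.9° Ω.
Step 4 — Power factor: PF = cos(φ) = Re(Z)/|Z| = 200/8.697e+04 = 0.0023.
Step 5 — Type: Im(Z) = -8.697e+04 ⇒ leading (phase φ = -89.9°).

PF = 0.0023 (leading, φ = -89.9°)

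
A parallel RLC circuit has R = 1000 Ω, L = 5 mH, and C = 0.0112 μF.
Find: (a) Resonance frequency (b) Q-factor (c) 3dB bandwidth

Step 1 — Resonance: ω₀ = 1/√(LC) = 1/√(0.005·1.12e-08) = 1.336e+05 rad/s.
Step 2 — f₀ = ω₀/(2π) = 2.127e+04 Hz.
Step 3 — Parallel Q: Q = R/(ω₀L) = 1000/(1.336e+05·0.005) = 1.497.
Step 4 — Bandwidth: Δω = ω₀/Q = 8.929e+04 rad/s; BW = Δω/(2π) = 1.421e+04 Hz.

(a) f₀ = 2.127e+04 Hz  (b) Q = 1.497  (c) BW = 1.421e+04 Hz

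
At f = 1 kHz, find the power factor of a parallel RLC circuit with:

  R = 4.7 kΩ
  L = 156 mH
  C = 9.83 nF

Step 1 — Angular frequency: ω = 2π·f = 2π·1000 = 6283 rad/s.
Step 2 — Component impedances:
  R: Z = R = 4700 Ω
  L: Z = jωL = j·6283·0.156 = 0 + j980.2 Ω
  C: Z = 1/(jωC) = -j/(ω·C) = 0 - j1.619e+04 Ω
Step 3 — Parallel combination: 1/Z_total = 1/R + 1/L + 1/C; Z_total = 220.7 + j994.3 Ω = 1019∠77.5° Ω.
Step 4 — Power factor: PF = cos(φ) = Re(Z)/|Z| = 220.73/1018.5 = 0.2167.
Step 5 — Type: Im(Z) = 994.3 ⇒ lagging (phase φ = 77.5°).

PF = 0.2167 (lagging, φ = 77.5°)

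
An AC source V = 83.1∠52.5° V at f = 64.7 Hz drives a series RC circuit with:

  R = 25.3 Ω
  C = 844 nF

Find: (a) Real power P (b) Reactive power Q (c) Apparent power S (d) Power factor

Step 1 — Angular frequency: ω = 2π·f = 2π·64.7 = 406.5 rad/s.
Step 2 — Component impedances:
  R: Z = R = 25.3 Ω
  C: Z = 1/(jωC) = -j/(ω·C) = 0 - j2915 Ω
Step 3 — Series combination: Z_total = R + C = 25.3 - j2915 Ω = 2915∠-89.5° Ω.
Step 4 — Source phasor: V = 83.1∠52.5° V = 50.59 + j65.93 V.
Step 5 — Current: I = V / Z = -0.02247 + j0.01755 A = 0.02851∠142.0° A.
Step 6 — Complex power: S = V·I* = 0.02057 - j2.369 VA.
Step 7 — Real power: P = Re(S) = 0.02057 W.
Step 8 — Reactive power: Q = Im(S) = -2.369 VAR.
Step 9 — Apparent power: |S| = 2.369 VA.
Step 10 — Power factor: PF = P/|S| = 0.00868 (leading).

(a) P = 0.02057 W  (b) Q = -2.369 VAR  (c) S = 2.369 VA  (d) PF = 0.00868 (leading)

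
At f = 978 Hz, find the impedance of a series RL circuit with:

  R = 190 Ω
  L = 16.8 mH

Step 1 — Angular frequency: ω = 2π·f = 2π·978 = 6145 rad/s.
Step 2 — Component impedances:
  R: Z = R = 190 Ω
  L: Z = jωL = j·6145·0.0168 = 0 + j103.2 Ω
Step 3 — Series combination: Z_total = R + L = 190 + j103.2 Ω = 216.2∠28.5° Ω.

Z = 190 + j103.2 Ω = 216.2∠28.5° Ω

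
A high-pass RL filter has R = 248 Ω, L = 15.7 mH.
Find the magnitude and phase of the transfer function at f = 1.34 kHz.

Step 1 — Angular frequency: ω = 2π·1340 = 8419 rad/s.
Step 2 — Transfer function: H(jω) = jωL/(R + jωL).
Step 3 — Numerator jωL = j·132.2; denominator R + jωL = 248 + j132.2.
Step 4 — H = 0.2212 + j0.4151.
Step 5 — Magnitude: |H| = 0.4704 (-6.6 dB); phase: φ = 61.9°.

|H| = 0.4704 (-6.6 dB), φ = 61.9°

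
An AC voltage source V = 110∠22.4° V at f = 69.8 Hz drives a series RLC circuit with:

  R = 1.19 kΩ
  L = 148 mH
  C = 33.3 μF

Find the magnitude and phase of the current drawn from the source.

Step 1 — Angular frequency: ω = 2π·f = 2π·69.8 = 438.6 rad/s.
Step 2 — Component impedances:
  R: Z = R = 1190 Ω
  L: Z = jωL = j·438.6·0.148 = 0 + j64.91 Ω
  C: Z = 1/(jωC) = -j/(ω·C) = 0 - j68.47 Ω
Step 3 — Series combination: Z_total = R + L + C = 1190 - j3.565 Ω = 1190∠-0.2° Ω.
Step 4 — Source phasor: V = 110∠22.4° V = 101.7 + j41.92 V.
Step 5 — Ohm's law: I = V / Z_total = (101.7 + j41.92) / (1190 - j3.565) = 0.08536 + j0.03548 A.
Step 6 — Convert to polar: |I| = 0.09244 A, ∠I = 22.6°.

I = 0.09244∠22.6° A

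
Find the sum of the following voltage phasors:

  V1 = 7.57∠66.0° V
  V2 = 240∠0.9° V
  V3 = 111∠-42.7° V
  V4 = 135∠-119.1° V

Step 1 — Convert each phasor to rectangular form:
  V1 = 7.57·(cos(66.0°) + j·sin(66.0°)) = 3.079 + j6.916 V
  V2 = 240·(cos(0.9°) + j·sin(0.9°)) = 240 + j3.77 V
  V3 = 111·(cos(-42.7°) + j·sin(-42.7°)) = 81.58 - j75.28 V
  V4 = 135·(cos(-119.1°) + j·sin(-119.1°)) = -65.66 - j118 V
Step 2 — Sum components: V_total = 259 - j182.5 V.
Step 3 — Convert to polar: |V_total| = 316.8 V, ∠V_total = -35.2°.

V_total = 316.8∠-35.2° V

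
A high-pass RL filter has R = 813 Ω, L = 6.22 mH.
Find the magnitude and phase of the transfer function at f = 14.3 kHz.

Step 1 — Angular frequency: ω = 2π·1.43e+04 = 8.985e+04 rad/s.
Step 2 — Transfer function: H(jω) = jωL/(R + jωL).
Step 3 — Numerator jωL = j·558.9; denominator R + jωL = 813 + j558.9.
Step 4 — H = 0.3209 + j0.4668.
Step 5 — Magnitude: |H| = 0.5665 (-4.9 dB); phase: φ = 55.5°.

|H| = 0.5665 (-4.9 dB), φ = 55.5°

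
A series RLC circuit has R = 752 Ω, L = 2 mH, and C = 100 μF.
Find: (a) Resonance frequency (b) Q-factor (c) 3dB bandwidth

Step 1 — Resonance condition Im(Z)=0 gives ω₀ = 1/√(LC).
Step 2 — ω₀ = 1/√(0.002·0.0001) = 2236 rad/s.
Step 3 — f₀ = ω₀/(2π) = 355.9 Hz.
Step 4 — Series Q: Q = ω₀L/R = 2236·0.002/752 = 0.005947.
Step 5 — 3dB bandwidth: Δω = ω₀/Q = 3.76e+05 rad/s; BW = Δω/(2π) = 5.984e+04 Hz.

(a) f₀ = 355.9 Hz  (b) Q = 0.005947  (c) BW = 5.984e+04 Hz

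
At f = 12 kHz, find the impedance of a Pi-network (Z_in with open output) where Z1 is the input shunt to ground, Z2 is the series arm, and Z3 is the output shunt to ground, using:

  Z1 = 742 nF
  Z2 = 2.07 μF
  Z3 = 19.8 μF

Step 1 — Angular frequency: ω = 2π·f = 2π·1.2e+04 = 7.54e+04 rad/s.
Step 2 — Component impedances:
  Z1: Z = 1/(jωC) = -j/(ω·C) = 0 - j17.87 Ω
  Z2: Z = 1/(jωC) = -j/(ω·C) = 0 - j6.407 Ω
  Z3: Z = 1/(jωC) = -j/(ω·C) = 0 - j0.6698 Ω
Step 3 — With open output, the series arm Z2 and the output shunt Z3 appear in series to ground: Z2 + Z3 = 0 - j7.077 Ω.
Step 4 — Parallel with input shunt Z1: Z_in = Z1 || (Z2 + Z3) = 0 - j5.07 Ω = 5.07∠-90.0° Ω.

Z = 0 - j5.07 Ω = 5.07∠-90.0° Ω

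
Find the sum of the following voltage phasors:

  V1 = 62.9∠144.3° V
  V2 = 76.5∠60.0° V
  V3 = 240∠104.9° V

Step 1 — Convert each phasor to rectangular form:
  V1 = 62.9·(cos(144.3°) + j·sin(144.3°)) = -51.08 + j36.7 V
  V2 = 76.5·(cos(60.0°) + j·sin(60.0°)) = 38.25 + j66.25 V
  V3 = 240·(cos(104.9°) + j·sin(104.9°)) = -61.71 + j231.9 V
Step 2 — Sum components: V_total = -74.54 + j334.9 V.
Step 3 — Convert to polar: |V_total| = 343.1 V, ∠V_total = 102.5°.

V_total = 343.1∠102.5° V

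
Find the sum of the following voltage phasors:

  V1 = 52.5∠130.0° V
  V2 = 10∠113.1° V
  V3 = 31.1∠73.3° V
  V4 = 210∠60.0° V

Step 1 — Convert each phasor to rectangular form:
  V1 = 52.5·(cos(130.0°) + j·sin(130.0°)) = -33.75 + j40.22 V
  V2 = 10·(cos(113.1°) + j·sin(113.1°)) = -3.923 + j9.198 V
  V3 = 31.1·(cos(73.3°) + j·sin(73.3°)) = 8.937 + j29.79 V
  V4 = 210·(cos(60.0°) + j·sin(60.0°)) = 105 + j181.9 V
Step 2 — Sum components: V_total = 76.27 + j261.1 V.
Step 3 — Convert to polar: |V_total| = 272 V, ∠V_total = 73.7°.

V_total = 272∠73.7° V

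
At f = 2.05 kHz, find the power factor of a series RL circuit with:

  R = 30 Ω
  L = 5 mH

Step 1 — Angular frequency: ω = 2π·f = 2π·2050 = 1.288e+04 rad/s.
Step 2 — Component impedances:
  R: Z = R = 30 Ω
  L: Z = jωL = j·1.288e+04·0.005 = 0 + j64.4 Ω
Step 3 — Series combination: Z_total = R + L = 30 + j64.4 Ω = 71.05∠65.0° Ω.
Step 4 — Power factor: PF = cos(φ) = Re(Z)/|Z| = 30/71.047 = 0.4223.
Step 5 — Type: Im(Z) = 64.4 ⇒ lagging (phase φ = 65.0°).

PF = 0.4223 (lagging, φ = 65.0°)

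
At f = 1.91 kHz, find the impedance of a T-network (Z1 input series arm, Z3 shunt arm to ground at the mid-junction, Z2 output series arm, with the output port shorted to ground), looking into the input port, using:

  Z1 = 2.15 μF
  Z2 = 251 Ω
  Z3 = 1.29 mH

Step 1 — Angular frequency: ω = 2π·f = 2π·1910 = 1.2e+04 rad/s.
Step 2 — Component impedances:
  Z1: Z = 1/(jωC) = -j/(ω·C) = 0 - j38.76 Ω
  Z2: Z = R = 251 Ω
  Z3: Z = jωL = j·1.2e+04·0.00129 = 0 + j15.48 Ω
Step 3 — With the output port shorted to ground, the output series arm Z2 runs from the junction to ground; the shunt arm Z3 also runs from the junction to ground. They appear in parallel: Z3 || Z2 = 0.9512 + j15.42 Ω.
Step 4 — Series with input arm Z1: Z_in = Z1 + (Z3 || Z2) = 0.9512 - j23.33 Ω = 23.35∠-87.7° Ω.

Z = 0.9512 - j23.33 Ω = 23.35∠-87.7° Ω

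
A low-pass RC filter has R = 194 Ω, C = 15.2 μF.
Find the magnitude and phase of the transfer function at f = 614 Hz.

Step 1 — Angular frequency: ω = 2π·614 = 3858 rad/s.
Step 2 — Transfer function: H(jω) = 1/(1 + jωRC).
Step 3 — Denominator: 1 + jωRC = 1 + j·3858·194·1.52e-05 = 1 + j11.38.
Step 4 — H = 0.007668 - j0.08723.
Step 5 — Magnitude: |H| = 0.08757 (-21.2 dB); phase: φ = -85.0°.

|H| = 0.08757 (-21.2 dB), φ = -85.0°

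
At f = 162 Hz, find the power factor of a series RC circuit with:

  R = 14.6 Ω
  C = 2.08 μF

Step 1 — Angular frequency: ω = 2π·f = 2π·162 = 1018 rad/s.
Step 2 — Component impedances:
  R: Z = R = 14.6 Ω
  C: Z = 1/(jωC) = -j/(ω·C) = 0 - j472.3 Ω
Step 3 — Series combination: Z_total = R + C = 14.6 - j472.3 Ω = 472.6∠-88.2° Ω.
Step 4 — Power factor: PF = cos(φ) = Re(Z)/|Z| = 14.6/472.55 = 0.0309.
Step 5 — Type: Im(Z) = -472.3 ⇒ leading (phase φ = -88.2°).

PF = 0.0309 (leading, φ = -88.2°)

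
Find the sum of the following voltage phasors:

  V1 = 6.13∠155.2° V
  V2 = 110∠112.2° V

Step 1 — Convert each phasor to rectangular form:
  V1 = 6.13·(cos(155.2°) + j·sin(155.2°)) = -5.565 + j2.571 V
  V2 = 110·(cos(112.2°) + j·sin(112.2°)) = -41.56 + j101.8 V
Step 2 — Sum components: V_total = -47.13 + j104.4 V.
Step 3 — Convert to polar: |V_total| = 114.6 V, ∠V_total = 114.3°.

V_total = 114.6∠114.3° V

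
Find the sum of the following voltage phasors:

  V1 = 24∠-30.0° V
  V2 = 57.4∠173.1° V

Step 1 — Convert each phasor to rectangular form:
  V1 = 24·(cos(-30.0°) + j·sin(-30.0°)) = 20.78 - j12 V
  V2 = 57.4·(cos(173.1°) + j·sin(173.1°)) = -56.98 + j6.896 V
Step 2 — Sum components: V_total = -36.2 - j5.104 V.
Step 3 — Convert to polar: |V_total| = 36.56 V, ∠V_total = -172.0°.

V_total = 36.56∠-172.0° V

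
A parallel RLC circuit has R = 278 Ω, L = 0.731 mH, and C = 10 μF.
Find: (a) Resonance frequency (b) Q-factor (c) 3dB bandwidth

Step 1 — Resonance: ω₀ = 1/√(LC) = 1/√(0.000731·1e-05) = 1.17e+04 rad/s.
Step 2 — f₀ = ω₀/(2π) = 1861 Hz.
Step 3 — Parallel Q: Q = R/(ω₀L) = 278/(1.17e+04·0.000731) = 32.52.
Step 4 — Bandwidth: Δω = ω₀/Q = 359.7 rad/s; BW = Δω/(2π) = 57.25 Hz.

(a) f₀ = 1861 Hz  (b) Q = 32.52  (c) BW = 57.25 Hz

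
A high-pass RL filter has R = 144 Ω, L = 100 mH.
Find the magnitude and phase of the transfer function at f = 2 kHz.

Step 1 — Angular frequency: ω = 2π·2000 = 1.257e+04 rad/s.
Step 2 — Transfer function: H(jω) = jωL/(R + jωL).
Step 3 — Numerator jωL = j·1257; denominator R + jωL = 144 + j1257.
Step 4 — H = 0.987 + j0.1131.
Step 5 — Magnitude: |H| = 0.9935 (-0.1 dB); phase: φ = 6.5°.

|H| = 0.9935 (-0.1 dB), φ = 6.5°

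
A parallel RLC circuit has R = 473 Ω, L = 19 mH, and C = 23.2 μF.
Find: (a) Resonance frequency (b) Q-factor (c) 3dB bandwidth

Step 1 — Resonance: ω₀ = 1/√(LC) = 1/√(0.019·2.32e-05) = 1506 rad/s.
Step 2 — f₀ = ω₀/(2π) = 239.7 Hz.
Step 3 — Parallel Q: Q = R/(ω₀L) = 473/(1506·0.019) = 16.53.
Step 4 — Bandwidth: Δω = ω₀/Q = 91.13 rad/s; BW = Δω/(2π) = 14.5 Hz.

(a) f₀ = 239.7 Hz  (b) Q = 16.53  (c) BW = 14.5 Hz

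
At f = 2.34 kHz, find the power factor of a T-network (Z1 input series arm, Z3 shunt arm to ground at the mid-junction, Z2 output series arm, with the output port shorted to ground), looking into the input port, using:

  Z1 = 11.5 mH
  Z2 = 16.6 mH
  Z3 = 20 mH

Step 1 — Angular frequency: ω = 2π·f = 2π·2340 = 1.47e+04 rad/s.
Step 2 — Component impedances:
  Z1: Z = jωL = j·1.47e+04·0.0115 = 0 + j169.1 Ω
  Z2: Z = jωL = j·1.47e+04·0.0166 = 0 + j244.1 Ω
  Z3: Z = jωL = j·1.47e+04·0.02 = 0 + j294.1 Ω
Step 3 — With the output port shorted to ground, the output series arm Z2 runs from the junction to ground; the shunt arm Z3 also runs from the junction to ground. They appear in parallel: Z3 || Z2 = 0 + j133.4 Ω.
Step 4 — Series with input arm Z1: Z_in = Z1 + (Z3 || Z2) = 0 + j302.4 Ω = 302.4∠90.0° Ω.
Step 5 — Power factor: PF = cos(φ) = Re(Z)/|Z| = 0/302.4 = 0.
Step 6 — Type: Im(Z) = 302.4 ⇒ lagging (phase φ = 90.0°).

PF = 0 (lagging, φ = 90.0°)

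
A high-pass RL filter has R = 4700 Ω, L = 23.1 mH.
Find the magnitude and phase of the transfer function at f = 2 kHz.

Step 1 — Angular frequency: ω = 2π·2000 = 1.257e+04 rad/s.
Step 2 — Transfer function: H(jω) = jωL/(R + jωL).
Step 3 — Numerator jωL = j·290.3; denominator R + jωL = 4700 + j290.3.
Step 4 — H = 0.0038 + j0.06153.
Step 5 — Magnitude: |H| = 0.06164 (-24.2 dB); phase: φ = 86.5°.

|H| = 0.06164 (-24.2 dB), φ = 86.5°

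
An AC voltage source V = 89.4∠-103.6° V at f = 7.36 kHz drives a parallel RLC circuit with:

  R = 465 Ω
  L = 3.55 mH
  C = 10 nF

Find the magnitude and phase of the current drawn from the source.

Step 1 — Angular frequency: ω = 2π·f = 2π·7360 = 4.624e+04 rad/s.
Step 2 — Component impedances:
  R: Z = R = 465 Ω
  L: Z = jωL = j·4.624e+04·0.00355 = 0 + j164.2 Ω
  C: Z = 1/(jωC) = -j/(ω·C) = 0 - j2162 Ω
Step 3 — Parallel combination: 1/Z_total = 1/R + 1/L + 1/C; Z_total = 59.23 + j155 Ω = 166∠69.1° Ω.
Step 4 — Source phasor: V = 89.4∠-103.6° V = -21.02 - j86.89 V.
Step 5 — Ohm's law: I = V / Z_total = (-21.02 - j86.89) / (59.23 + j155) = -0.5343 - j0.06854 A.
Step 6 — Convert to polar: |I| = 0.5387 A, ∠I = -172.7°.

I = 0.5387∠-172.7° A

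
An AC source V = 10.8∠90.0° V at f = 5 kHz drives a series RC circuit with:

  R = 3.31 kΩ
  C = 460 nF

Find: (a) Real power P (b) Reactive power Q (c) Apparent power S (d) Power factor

Step 1 — Angular frequency: ω = 2π·f = 2π·5000 = 3.142e+04 rad/s.
Step 2 — Component impedances:
  R: Z = R = 3310 Ω
  C: Z = 1/(jωC) = -j/(ω·C) = 0 - j69.2 Ω
Step 3 — Series combination: Z_total = R + C = 3310 - j69.2 Ω = 3311∠-1.2° Ω.
Step 4 — Source phasor: V = 10.8∠90.0° V = 0 + j10.8 V.
Step 5 — Current: I = V / Z = -6.818e-05 + j0.003261 A = 0.003262∠91.2° A.
Step 6 — Complex power: S = V·I* = 0.03522 - j0.0007364 VA.
Step 7 — Real power: P = Re(S) = 0.03522 W.
Step 8 — Reactive power: Q = Im(S) = -0.0007364 VAR.
Step 9 — Apparent power: |S| = 0.03523 VA.
Step 10 — Power factor: PF = P/|S| = 0.9998 (leading).

(a) P = 0.03522 W  (b) Q = -0.0007364 VAR  (c) S = 0.03523 VA  (d) PF = 0.9998 (leading)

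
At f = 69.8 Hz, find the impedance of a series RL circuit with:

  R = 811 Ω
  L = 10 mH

Step 1 — Angular frequency: ω = 2π·f = 2π·69.8 = 438.6 rad/s.
Step 2 — Component impedances:
  R: Z = R = 811 Ω
  L: Z = jωL = j·438.6·0.01 = 0 + j4.386 Ω
Step 3 — Series combination: Z_total = R + L = 811 + j4.386 Ω = 811∠0.3° Ω.

Z = 811 + j4.386 Ω = 811∠0.3° Ω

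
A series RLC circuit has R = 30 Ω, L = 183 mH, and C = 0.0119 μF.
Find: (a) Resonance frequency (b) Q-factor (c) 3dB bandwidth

Step 1 — Resonance: ω₀ = 1/√(LC) = 1/√(0.183·1.19e-08) = 2.143e+04 rad/s.
Step 2 — f₀ = ω₀/(2π) = 3411 Hz.
Step 3 — Series Q: Q = ω₀L/R = 2.143e+04·0.183/30 = 130.7.
Step 4 — Bandwidth: Δω = ω₀/Q = 163.9 rad/s; BW = Δω/(2π) = 26.09 Hz.

(a) f₀ = 3411 Hz  (b) Q = 130.7  (c) BW = 26.09 Hz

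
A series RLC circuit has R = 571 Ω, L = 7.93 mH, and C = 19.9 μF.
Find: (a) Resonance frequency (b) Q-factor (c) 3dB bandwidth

Step 1 — Resonance: ω₀ = 1/√(LC) = 1/√(0.00793·1.99e-05) = 2517 rad/s.
Step 2 — f₀ = ω₀/(2π) = 400.6 Hz.
Step 3 — Series Q: Q = ω₀L/R = 2517·0.00793/571 = 0.03496.
Step 4 — Bandwidth: Δω = ω₀/Q = 7.201e+04 rad/s; BW = Δω/(2π) = 1.146e+04 Hz.

(a) f₀ = 400.6 Hz  (b) Q = 0.03496  (c) BW = 1.146e+04 Hz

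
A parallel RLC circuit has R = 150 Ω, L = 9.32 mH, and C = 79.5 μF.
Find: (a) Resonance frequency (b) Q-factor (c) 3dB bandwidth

Step 1 — Resonance: ω₀ = 1/√(LC) = 1/√(0.00932·7.95e-05) = 1162 rad/s.
Step 2 — f₀ = ω₀/(2π) = 184.9 Hz.
Step 3 — Parallel Q: Q = R/(ω₀L) = 150/(1162·0.00932) = 13.85.
Step 4 — Bandwidth: Δω = ω₀/Q = 83.86 rad/s; BW = Δω/(2π) = 13.35 Hz.

(a) f₀ = 184.9 Hz  (b) Q = 13.85  (c) BW = 13.35 Hz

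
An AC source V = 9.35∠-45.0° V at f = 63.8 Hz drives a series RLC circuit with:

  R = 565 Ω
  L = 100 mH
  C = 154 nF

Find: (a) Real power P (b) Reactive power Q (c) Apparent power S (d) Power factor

Step 1 — Angular frequency: ω = 2π·f = 2π·63.8 = 400.9 rad/s.
Step 2 — Component impedances:
  R: Z = R = 565 Ω
  L: Z = jωL = j·400.9·0.1 = 0 + j40.09 Ω
  C: Z = 1/(jωC) = -j/(ω·C) = 0 - j1.62e+04 Ω
Step 3 — Series combination: Z_total = R + L + C = 565 - j1.616e+04 Ω = 1.617e+04∠-88.0° Ω.
Step 4 — Source phasor: V = 9.35∠-45.0° V = 6.611 - j6.611 V.
Step 5 — Current: I = V / Z = 0.000423 + j0.0003944 A = 0.0005783∠43.0° A.
Step 6 — Complex power: S = V·I* = 0.0001889 - j0.005404 VA.
Step 7 — Real power: P = Re(S) = 0.0001889 W.
Step 8 — Reactive power: Q = Im(S) = -0.005404 VAR.
Step 9 — Apparent power: |S| = 0.005407 VA.
Step 10 — Power factor: PF = P/|S| = 0.03494 (leading).

(a) P = 0.0001889 W  (b) Q = -0.005404 VAR  (c) S = 0.005407 VA  (d) PF = 0.03494 (leading)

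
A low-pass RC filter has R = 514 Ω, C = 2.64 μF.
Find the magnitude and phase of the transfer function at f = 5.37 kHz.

Step 1 — Angular frequency: ω = 2π·5370 = 3.374e+04 rad/s.
Step 2 — Transfer function: H(jω) = 1/(1 + jωRC).
Step 3 — Denominator: 1 + jωRC = 1 + j·3.374e+04·514·2.64e-06 = 1 + j45.78.
Step 4 — H = 0.0004768 - j0.02183.
Step 5 — Magnitude: |H| = 0.02184 (-33.2 dB); phase: φ = -88.7°.

|H| = 0.02184 (-33.2 dB), φ = -88.7°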